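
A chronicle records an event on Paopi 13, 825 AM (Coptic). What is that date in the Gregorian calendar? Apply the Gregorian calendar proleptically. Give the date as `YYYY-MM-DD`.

1108-10-17

Both dates share Julian Day Number 2126038; in the Gregorian calendar that is 17 October 1108 CE.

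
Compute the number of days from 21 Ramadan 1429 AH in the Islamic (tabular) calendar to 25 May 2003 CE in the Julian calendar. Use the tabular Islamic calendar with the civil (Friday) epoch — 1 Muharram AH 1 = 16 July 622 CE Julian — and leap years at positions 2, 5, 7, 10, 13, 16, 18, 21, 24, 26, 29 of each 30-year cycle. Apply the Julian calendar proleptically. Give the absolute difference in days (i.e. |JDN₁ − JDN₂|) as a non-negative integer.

1934

First date → JDN 2454732; second date → JDN 2452798.
The interval is |2454732 − 2452798| = 1934 days.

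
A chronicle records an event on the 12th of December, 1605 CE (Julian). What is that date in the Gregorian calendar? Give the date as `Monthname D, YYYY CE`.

At this point the Julian calendar is 10 days behind the Gregorian.
12 December 1605 Julian + 10 days → 22 December 1605 Gregorian.

December 22, 1605 CE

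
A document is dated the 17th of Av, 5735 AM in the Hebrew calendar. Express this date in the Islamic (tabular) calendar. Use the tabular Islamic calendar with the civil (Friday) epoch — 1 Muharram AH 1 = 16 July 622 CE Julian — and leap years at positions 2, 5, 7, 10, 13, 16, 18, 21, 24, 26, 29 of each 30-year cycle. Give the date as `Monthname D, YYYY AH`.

Rajab 16, 1395 AH

Julian Day Number of the source date = 2442619.
Converting JDN 2442619 to the tabular Islamic calendar gives 16 Rajab 1395 AH.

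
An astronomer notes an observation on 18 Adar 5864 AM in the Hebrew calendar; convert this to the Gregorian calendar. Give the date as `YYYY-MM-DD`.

2104-03-15

Julian Day Number of the source date = 2489604.
Converting JDN 2489604 to the Gregorian calendar gives 15 March 2104 CE.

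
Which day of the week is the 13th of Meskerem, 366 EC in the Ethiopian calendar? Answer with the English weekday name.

Equivalently 11 September 373 Gregorian, JDN 1857549.
Since JDN mod 7 = 1 (0 = Monday), the day is Tuesday.

Tuesday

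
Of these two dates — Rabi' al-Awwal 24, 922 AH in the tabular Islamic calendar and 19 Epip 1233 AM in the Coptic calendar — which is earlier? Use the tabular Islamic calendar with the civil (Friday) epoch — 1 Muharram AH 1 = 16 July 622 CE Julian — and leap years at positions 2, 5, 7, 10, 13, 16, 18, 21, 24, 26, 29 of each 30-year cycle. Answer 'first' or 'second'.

The two dates have Julian Day Numbers 2274894 and 2275336 respectively.
Since 2274894 < 2275336, the first date comes first.

first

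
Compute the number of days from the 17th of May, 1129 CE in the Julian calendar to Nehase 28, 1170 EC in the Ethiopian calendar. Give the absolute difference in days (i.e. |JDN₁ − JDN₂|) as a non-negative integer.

17993

JDN of the first date = 2133562.
JDN of the second date = 2151555.
|2151555 − 2133562| = 17993.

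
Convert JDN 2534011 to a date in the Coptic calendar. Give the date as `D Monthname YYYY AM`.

The Gregorian equivalent of JDN 2534011 is 14 October 2225.
In the Coptic calendar that day is 2 Paopi 1942 AM.

2 Paopi 1942 AM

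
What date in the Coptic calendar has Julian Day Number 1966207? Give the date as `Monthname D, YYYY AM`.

Paremhat 12, 387 AM

JDN 1966207 is 11 March 671 in the proleptic Gregorian calendar.
In the Coptic calendar that day is Paremhat 12, 387 AM.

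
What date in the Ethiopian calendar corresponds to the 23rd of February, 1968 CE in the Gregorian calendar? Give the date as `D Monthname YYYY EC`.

15 Yekatit 1960 EC

Julian Day Number of the source date = 2439910.
Converting JDN 2439910 to the Ethiopian calendar gives 15 Yekatit 1960 EC.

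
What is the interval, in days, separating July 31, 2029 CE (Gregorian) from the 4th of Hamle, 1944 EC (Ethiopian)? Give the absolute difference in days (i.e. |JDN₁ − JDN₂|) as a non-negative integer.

28144

JDN of the first date = 2462349.
JDN of the second date = 2434205.
|2434205 − 2462349| = 28144.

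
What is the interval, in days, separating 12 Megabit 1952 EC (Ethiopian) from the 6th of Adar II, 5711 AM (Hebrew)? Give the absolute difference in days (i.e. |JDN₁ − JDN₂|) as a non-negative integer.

3295

JDN of the first date = 2437015.
JDN of the second date = 2433720.
|2433720 − 2437015| = 3295.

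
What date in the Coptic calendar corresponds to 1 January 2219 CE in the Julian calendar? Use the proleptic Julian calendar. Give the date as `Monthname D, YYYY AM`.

Julian Day Number of the source date = 2531548.
Converting JDN 2531548 to the Coptic calendar gives 6 Tobi 1935 AM.

Tobi 6, 1935 AM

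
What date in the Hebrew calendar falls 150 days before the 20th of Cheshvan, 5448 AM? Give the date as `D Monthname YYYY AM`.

JDN of the 20th of Cheshvan, 5448 AM = 2337524.
2337524 − 150 = 2337374.
JDN 2337374 in the Hebrew calendar is 18 Sivan 5447 AM.

18 Sivan 5447 AM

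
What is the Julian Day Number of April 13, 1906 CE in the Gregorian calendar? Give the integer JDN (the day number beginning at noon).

2417314

JDN 2299161 is 15 October 1582 CE (Gregorian); the target day is +118153 days from there, so JDN = 2417314.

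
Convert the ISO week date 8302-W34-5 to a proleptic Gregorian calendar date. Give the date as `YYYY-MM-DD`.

8302-08-22

ISO week 1 of 8302 is the week containing the first Thursday of 8302.
Week 34, day 5 (Friday) lands on 8302-08-22.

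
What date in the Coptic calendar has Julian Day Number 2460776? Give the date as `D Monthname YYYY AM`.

JDN 2460776 is 10 April 2025 in the Gregorian calendar.
In the Coptic calendar that day is 2 Parmouti 1741 AM.

2 Parmouti 1741 AM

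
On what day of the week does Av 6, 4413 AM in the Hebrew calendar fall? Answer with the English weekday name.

In the proleptic Gregorian calendar this is 9 July 653 (JDN 1959753).
Since JDN mod 7 = 5 (0 = Monday), the day is Saturday.

Saturday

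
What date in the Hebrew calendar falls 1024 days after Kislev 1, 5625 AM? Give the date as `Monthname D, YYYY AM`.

Elul 20, 5627 AM

Counting 1024 days forward from JDN 2402206 reaches JDN 2403230, which is Elul 20, 5627 AM.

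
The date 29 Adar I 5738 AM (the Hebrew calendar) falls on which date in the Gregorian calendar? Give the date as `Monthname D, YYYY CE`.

Julian Day Number of the source date = 2443576.
Converting JDN 2443576 to the Gregorian calendar gives 8 March 1978 CE.

March 8, 1978 CE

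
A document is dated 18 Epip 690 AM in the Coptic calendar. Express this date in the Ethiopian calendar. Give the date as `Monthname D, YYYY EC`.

Hamle 18, 966 EC

The source date corresponds to 17 July 974 in the proleptic Gregorian calendar (JDN 2077004).
That day falls on 18 Hamle 966 EC in the Ethiopian calendar.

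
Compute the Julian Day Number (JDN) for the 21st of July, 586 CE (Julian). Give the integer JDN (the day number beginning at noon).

In the proleptic Gregorian calendar the same day is 23 July 586.
JDN 2400001 is 17 November 1858 CE (Gregorian), MJD 0; the target day is −464705 days from there, so JDN = 1935296.

1935296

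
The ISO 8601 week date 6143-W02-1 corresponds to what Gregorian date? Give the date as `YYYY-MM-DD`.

6143-01-07

ISO week 1 of 6143 is the week containing the first Thursday of 6143.
Week 2, day 1 (Monday) lands on 6143-01-07.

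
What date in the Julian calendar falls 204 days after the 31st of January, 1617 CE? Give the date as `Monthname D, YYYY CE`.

August 23, 1617 CE

The starting date is JDN 2311698; 2311698 + 204 = 2311902.
JDN 2311902 corresponds to August 23, 1617 CE.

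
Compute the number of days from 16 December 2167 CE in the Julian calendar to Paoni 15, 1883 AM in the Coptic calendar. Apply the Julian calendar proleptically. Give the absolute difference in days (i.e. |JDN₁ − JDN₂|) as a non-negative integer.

JDN of the first date = 2512904.
JDN of the second date = 2512714.
|2512714 − 2512904| = 190.

190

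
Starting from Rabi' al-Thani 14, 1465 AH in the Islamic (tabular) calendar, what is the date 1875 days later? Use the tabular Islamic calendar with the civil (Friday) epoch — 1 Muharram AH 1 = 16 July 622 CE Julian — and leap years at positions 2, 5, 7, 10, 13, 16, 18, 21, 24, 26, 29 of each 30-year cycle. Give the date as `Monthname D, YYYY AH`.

Counting 1875 days forward from JDN 2467335 reaches JDN 2469210, which is Rajab 29, 1470 AH.

Rajab 29, 1470 AH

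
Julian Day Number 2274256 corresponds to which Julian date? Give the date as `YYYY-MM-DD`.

1514-07-29

JDN 2274256 is 8 August 1514 in the proleptic Gregorian calendar.
In the Julian calendar that day is 1514-07-29.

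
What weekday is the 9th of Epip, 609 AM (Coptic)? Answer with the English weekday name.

Equivalently 7 July 893 Gregorian, JDN 2047410.
2047410 ≡ 1 (mod 7); counting from Monday = 0 gives Tuesday.

Tuesday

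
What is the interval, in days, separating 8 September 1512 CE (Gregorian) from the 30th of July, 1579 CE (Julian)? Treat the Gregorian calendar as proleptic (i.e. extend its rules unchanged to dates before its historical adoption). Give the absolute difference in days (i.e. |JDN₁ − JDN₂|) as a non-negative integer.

First date → JDN 2273557; second date → JDN 2297998.
The interval is |2273557 − 2297998| = 24441 days.

24441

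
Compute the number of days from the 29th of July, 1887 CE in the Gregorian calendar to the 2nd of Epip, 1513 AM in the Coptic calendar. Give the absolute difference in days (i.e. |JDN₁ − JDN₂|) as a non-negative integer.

First date → JDN 2410482; second date → JDN 2377589.
The interval is |2410482 − 2377589| = 32893 days.

32893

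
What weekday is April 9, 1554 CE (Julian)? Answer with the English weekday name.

In the proleptic Gregorian calendar this is 19 April 1554 (JDN 2288755).
Since JDN mod 7 = 0 (0 = Monday), the day is Monday.

Monday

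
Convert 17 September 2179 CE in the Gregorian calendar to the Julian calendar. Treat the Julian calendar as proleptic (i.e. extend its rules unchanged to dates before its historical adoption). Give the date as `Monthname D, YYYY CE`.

September 3, 2179 CE

For dates in this range the Gregorian date is 14 days ahead of the Julian.
17 September 2179 Gregorian − 14 days → 3 September 2179 Julian.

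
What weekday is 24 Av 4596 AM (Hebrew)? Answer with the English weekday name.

Friday

Equivalently 15 August 836 Gregorian, JDN 2026630.
JDN 2026630 mod 7 = 4, and JDN 0 was a Monday, so this is a Friday.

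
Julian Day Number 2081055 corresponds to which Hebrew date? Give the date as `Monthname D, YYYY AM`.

JDN 2081055 is 19 August 985 in the proleptic Gregorian calendar.
In the Hebrew calendar that day is Av 26, 4745 AM.

Av 26, 4745 AM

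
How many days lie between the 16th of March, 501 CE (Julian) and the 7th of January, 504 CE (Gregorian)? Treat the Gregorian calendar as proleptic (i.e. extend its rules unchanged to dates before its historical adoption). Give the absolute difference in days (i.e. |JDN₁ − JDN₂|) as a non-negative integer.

1025

JDN of the first date = 1904123.
JDN of the second date = 1905148.
|1905148 − 1904123| = 1025.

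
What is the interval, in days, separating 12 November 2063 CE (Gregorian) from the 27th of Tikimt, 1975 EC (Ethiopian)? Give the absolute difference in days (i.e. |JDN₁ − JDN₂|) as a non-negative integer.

JDN of the first date = 2474871.
JDN of the second date = 2445280.
|2445280 − 2474871| = 29591.

29591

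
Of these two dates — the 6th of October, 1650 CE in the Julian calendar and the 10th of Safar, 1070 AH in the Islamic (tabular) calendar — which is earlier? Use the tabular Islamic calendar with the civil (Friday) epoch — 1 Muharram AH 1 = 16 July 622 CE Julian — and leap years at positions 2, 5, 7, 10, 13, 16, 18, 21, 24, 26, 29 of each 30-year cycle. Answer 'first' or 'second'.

first

The two dates have Julian Day Numbers 2323999 and 2327297 respectively.
Since 2323999 < 2327297, the first date comes first.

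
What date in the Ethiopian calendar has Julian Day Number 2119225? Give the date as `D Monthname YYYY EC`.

20 Yekatit 1082 EC

The proleptic Gregorian equivalent of JDN 2119225 is 20 February 1090.
In the Ethiopian calendar that day is 20 Yekatit 1082 EC.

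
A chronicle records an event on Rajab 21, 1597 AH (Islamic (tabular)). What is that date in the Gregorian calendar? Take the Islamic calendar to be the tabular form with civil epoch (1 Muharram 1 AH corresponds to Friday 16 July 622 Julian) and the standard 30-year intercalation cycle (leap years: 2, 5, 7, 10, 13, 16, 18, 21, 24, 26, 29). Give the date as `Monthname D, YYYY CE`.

Both dates share Julian Day Number 2514206; in the Gregorian calendar that is 24 July 2171 CE.

July 24, 2171 CE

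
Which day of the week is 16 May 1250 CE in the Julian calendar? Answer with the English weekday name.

Equivalently 23 May 1250 Gregorian, JDN 2177756.
2177756 ≡ 0 (mod 7); counting from Monday = 0 gives Monday.

Monday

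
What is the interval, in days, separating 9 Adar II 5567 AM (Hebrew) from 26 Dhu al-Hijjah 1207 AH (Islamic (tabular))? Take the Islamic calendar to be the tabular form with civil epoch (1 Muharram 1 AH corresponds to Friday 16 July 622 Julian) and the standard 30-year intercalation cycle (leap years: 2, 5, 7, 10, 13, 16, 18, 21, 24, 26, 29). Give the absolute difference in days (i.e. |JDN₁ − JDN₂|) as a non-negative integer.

4974

JDN of the first date = 2381130.
JDN of the second date = 2376156.
|2376156 − 2381130| = 4974.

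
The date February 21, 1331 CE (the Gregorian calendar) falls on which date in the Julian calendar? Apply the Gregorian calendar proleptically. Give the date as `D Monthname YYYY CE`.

The Julian–Gregorian offset here is 8 days (Julian trailing).
21 February 1331 Gregorian − 8 days → 13 February 1331 Julian.

13 February 1331 CE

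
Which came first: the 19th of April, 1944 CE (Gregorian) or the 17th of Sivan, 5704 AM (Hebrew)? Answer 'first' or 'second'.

The two dates have Julian Day Numbers 2431200 and 2431250 respectively.
Since 2431200 < 2431250, the first date comes first.

first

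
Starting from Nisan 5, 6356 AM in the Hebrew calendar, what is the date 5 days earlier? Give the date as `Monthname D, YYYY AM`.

JDN of Nisan 5, 6356 AM = 2669315.
2669315 − 5 = 2669310.
JDN 2669310 in the Hebrew calendar is Adar 29, 6356 AM.

Adar 29, 6356 AM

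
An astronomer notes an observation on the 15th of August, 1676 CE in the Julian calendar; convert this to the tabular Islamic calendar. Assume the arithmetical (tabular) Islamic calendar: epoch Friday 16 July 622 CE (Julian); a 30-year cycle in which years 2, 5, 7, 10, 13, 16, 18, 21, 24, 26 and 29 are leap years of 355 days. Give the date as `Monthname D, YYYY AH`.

The source date corresponds to 25 August 1676 in the Gregorian calendar (JDN 2333444).
That day falls on 15 Jumada al-Thani 1087 AH in the tabular Islamic calendar.

Jumada al-Thani 15, 1087 AH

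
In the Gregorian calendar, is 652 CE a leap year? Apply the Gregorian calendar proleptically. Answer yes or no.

yes

652 is divisible by 4 and not by 100, so it is a leap year.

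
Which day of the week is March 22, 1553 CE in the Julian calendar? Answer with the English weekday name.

Equivalently 1 April 1553 Gregorian, JDN 2288372.
2288372 ≡ 2 (mod 7); counting from Monday = 0 gives Wednesday.

Wednesday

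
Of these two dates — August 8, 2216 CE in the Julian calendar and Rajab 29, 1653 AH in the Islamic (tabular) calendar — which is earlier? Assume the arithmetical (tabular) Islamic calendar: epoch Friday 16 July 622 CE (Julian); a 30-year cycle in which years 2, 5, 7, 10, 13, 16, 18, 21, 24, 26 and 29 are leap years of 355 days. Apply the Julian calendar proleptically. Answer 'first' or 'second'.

First date → JDN 2530672; second date → JDN 2534059.
JDN 2530672 < JDN 2534059, so the first date is earlier.

first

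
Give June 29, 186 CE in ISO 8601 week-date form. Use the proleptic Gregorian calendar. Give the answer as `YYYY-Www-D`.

The weekday is Thursday (ISO weekday 4).
That Thursday belongs to ISO week 26 of ISO year 186.

0186-W26-4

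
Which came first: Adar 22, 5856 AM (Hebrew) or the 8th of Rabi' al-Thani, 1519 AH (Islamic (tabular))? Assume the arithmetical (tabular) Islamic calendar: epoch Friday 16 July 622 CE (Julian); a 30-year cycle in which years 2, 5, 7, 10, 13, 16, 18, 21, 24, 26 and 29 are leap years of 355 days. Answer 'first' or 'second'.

second

Converting both to JDN: 2486684 vs 2486465; the smaller is the second.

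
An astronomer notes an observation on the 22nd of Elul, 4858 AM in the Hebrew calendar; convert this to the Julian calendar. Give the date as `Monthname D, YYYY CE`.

Both dates share Julian Day Number 2122336; in the Julian calendar that is 22 August 1098 CE.

August 22, 1098 CE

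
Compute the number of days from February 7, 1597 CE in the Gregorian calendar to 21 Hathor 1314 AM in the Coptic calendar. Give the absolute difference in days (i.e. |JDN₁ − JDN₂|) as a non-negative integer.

293

JDN of the first date = 2304390.
JDN of the second date = 2304683.
|2304683 − 2304390| = 293.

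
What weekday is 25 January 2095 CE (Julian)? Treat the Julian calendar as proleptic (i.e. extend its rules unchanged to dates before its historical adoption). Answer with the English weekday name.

This is JDN 2486281 (7 February 2095 Gregorian).
JDN 2486281 mod 7 = 0, and JDN 0 was a Monday, so this is a Monday.

Monday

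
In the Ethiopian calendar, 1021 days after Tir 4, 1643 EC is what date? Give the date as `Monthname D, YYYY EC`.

Tikimt 19, 1646 EC

Counting 1021 days forward from JDN 2324084 reaches JDN 2325105, which is Tikimt 19, 1646 EC.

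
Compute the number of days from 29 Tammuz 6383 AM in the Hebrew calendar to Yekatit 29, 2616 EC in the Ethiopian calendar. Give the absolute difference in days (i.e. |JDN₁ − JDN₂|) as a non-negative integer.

237

JDN of the first date = 2679291.
JDN of the second date = 2679528.
|2679528 − 2679291| = 237.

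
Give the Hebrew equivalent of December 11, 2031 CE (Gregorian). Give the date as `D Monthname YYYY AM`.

26 Kislev 5792 AM

Julian Day Number of the source date = 2463212.
Converting JDN 2463212 to the Hebrew calendar gives 26 Kislev 5792 AM.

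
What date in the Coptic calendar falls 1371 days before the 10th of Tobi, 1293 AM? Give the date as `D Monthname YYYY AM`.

JDN of the 10th of Tobi, 1293 AM = 2297062.
2297062 − 1371 = 2295691.
JDN 2295691 in the Coptic calendar is 10 Parmouti 1289 AM.

10 Parmouti 1289 AM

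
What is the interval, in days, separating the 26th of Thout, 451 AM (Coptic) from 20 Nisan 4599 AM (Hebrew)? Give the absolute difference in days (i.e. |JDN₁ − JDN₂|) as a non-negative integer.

First date → JDN 1989417; second date → JDN 2027600.
The interval is |1989417 − 2027600| = 38183 days.

38183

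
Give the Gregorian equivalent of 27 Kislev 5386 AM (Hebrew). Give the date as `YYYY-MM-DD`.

1625-12-26

Julian Day Number of the source date = 2314939.
Converting JDN 2314939 to the Gregorian calendar gives 26 December 1625 CE.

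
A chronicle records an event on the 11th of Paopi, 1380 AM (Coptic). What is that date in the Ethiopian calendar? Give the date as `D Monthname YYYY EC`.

The source date corresponds to 19 October 1663 in the Gregorian calendar (JDN 2328750).
That day falls on 11 Tikimt 1656 EC in the Ethiopian calendar.

11 Tikimt 1656 EC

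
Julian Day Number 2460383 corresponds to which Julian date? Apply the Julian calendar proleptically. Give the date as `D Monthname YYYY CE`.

The Gregorian equivalent of JDN 2460383 is 13 March 2024.
In the Julian calendar that day is 29 February 2024 CE.

29 February 2024 CE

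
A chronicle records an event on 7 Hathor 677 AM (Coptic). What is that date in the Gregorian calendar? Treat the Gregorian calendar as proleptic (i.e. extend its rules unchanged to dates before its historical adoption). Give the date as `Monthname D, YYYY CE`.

Julian Day Number of the source date = 2072005.
Converting JDN 2072005 to the Gregorian calendar gives 8 November 960 CE.

November 8, 960 CE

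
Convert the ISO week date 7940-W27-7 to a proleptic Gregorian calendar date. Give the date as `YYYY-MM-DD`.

ISO week 1 of 7940 is the week containing the first Thursday of 7940.
Week 27, day 7 (Sunday) lands on 7940-07-07.

7940-07-07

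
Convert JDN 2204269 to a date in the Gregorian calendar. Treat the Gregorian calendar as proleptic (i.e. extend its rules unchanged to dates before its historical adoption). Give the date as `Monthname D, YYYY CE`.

December 25, 1322 CE

Counting from JDN 2299161 = 15 Oct 1582 gives an offset of -94892 days.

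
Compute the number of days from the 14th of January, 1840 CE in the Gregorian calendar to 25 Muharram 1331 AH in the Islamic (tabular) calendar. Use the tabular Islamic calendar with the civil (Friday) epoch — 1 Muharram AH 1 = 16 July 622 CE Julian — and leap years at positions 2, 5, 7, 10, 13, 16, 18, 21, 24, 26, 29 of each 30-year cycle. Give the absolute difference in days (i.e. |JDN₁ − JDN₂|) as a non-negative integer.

First date → JDN 2393119; second date → JDN 2419772.
The interval is |2393119 − 2419772| = 26653 days.

26653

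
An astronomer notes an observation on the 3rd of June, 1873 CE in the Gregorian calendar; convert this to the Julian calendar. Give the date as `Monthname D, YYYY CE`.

May 22, 1873 CE

The Julian–Gregorian offset here is 12 days (Julian trailing).
3 June 1873 Gregorian − 12 days → 22 May 1873 Julian.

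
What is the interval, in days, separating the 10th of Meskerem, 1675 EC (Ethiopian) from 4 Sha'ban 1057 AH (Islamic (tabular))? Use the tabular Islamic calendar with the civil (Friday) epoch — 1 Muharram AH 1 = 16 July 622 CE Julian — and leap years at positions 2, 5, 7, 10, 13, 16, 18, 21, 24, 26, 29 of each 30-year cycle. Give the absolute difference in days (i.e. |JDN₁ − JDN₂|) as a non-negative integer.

First date → JDN 2335658; second date → JDN 2322861.
The interval is |2335658 − 2322861| = 12797 days.

12797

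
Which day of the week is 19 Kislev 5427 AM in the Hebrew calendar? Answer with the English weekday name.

Thursday

Equivalently 16 December 1666 Gregorian, JDN 2329904.
Since JDN mod 7 = 3 (0 = Monday), the day is Thursday.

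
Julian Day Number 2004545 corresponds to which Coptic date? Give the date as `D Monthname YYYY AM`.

JDN 2004545 is 27 February 776 in the proleptic Gregorian calendar.
In the Coptic calendar that day is 28 Meshir 492 AM.

28 Meshir 492 AM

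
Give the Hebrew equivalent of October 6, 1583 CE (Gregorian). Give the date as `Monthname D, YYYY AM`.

Tishrei 20, 5344 AM

Both dates share Julian Day Number 2299517; in the Hebrew calendar that is 20 Tishrei 5344 AM.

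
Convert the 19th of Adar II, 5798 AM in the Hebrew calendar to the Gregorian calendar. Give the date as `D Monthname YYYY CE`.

Both dates share Julian Day Number 2465509; in the Gregorian calendar that is 26 March 2038 CE.

26 March 2038 CE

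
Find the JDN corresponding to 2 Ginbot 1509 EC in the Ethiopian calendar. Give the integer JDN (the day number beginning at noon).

In the proleptic Gregorian calendar the same day is 7 May 1517.
JDN 2299161 is 15 October 1582 CE (Gregorian); the target day is −23902 days from there, so JDN = 2275259.

2275259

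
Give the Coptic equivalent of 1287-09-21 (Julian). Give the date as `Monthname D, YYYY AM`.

Thout 23, 1004 AM

Both dates share Julian Day Number 2191398; in the Coptic calendar that is 23 Thout 1004 AM.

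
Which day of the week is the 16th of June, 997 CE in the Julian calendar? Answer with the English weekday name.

Equivalently 21 June 997 Gregorian, JDN 2085379.
2085379 ≡ 2 (mod 7); counting from Monday = 0 gives Wednesday.

Wednesday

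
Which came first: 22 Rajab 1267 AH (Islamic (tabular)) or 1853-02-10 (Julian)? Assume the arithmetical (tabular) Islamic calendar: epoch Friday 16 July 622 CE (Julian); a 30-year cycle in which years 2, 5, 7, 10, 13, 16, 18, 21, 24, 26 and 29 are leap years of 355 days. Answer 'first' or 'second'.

First date → JDN 2397266; second date → JDN 2397907.
JDN 2397266 < JDN 2397907, so the first date is earlier.

first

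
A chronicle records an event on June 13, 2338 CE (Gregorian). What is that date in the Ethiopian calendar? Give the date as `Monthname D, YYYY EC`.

Julian Day Number of the source date = 2575160.
Converting JDN 2575160 to the Ethiopian calendar gives 3 Sene 2330 EC.

Sene 3, 2330 EC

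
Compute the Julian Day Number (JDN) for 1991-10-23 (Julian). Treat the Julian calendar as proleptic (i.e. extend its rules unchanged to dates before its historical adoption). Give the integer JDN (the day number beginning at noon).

2448566

In the Gregorian calendar the same day is 5 November 1991.
JDN 2400001 is 17 November 1858 CE (Gregorian), MJD 0; the target day is +48565 days from there, so JDN = 2448566.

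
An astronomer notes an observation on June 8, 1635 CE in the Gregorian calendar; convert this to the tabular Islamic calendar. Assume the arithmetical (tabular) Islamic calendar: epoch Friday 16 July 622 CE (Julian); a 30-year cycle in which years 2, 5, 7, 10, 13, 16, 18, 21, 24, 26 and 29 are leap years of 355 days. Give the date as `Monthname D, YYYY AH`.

Dhu al-Hijjah 22, 1044 AH

Julian Day Number of the source date = 2318390.
Converting JDN 2318390 to the tabular Islamic calendar gives 22 Dhu al-Hijjah 1044 AH.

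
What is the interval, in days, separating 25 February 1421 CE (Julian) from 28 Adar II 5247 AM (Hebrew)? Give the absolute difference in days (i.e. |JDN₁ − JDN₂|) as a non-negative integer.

24132

JDN of the first date = 2240134.
JDN of the second date = 2264266.
|2264266 − 2240134| = 24132.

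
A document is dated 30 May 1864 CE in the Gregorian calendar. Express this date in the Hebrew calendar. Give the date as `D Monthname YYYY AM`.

24 Iyar 5624 AM

Julian Day Number of the source date = 2402022.
Converting JDN 2402022 to the Hebrew calendar gives 24 Iyar 5624 AM.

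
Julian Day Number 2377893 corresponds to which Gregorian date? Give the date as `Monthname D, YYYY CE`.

May 7, 1798 CE

Counting from JDN 2299161 = 15 Oct 1582 gives an offset of 78732 days.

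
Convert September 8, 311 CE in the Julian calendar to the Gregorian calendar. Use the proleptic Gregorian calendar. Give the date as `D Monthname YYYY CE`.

9 September 311 CE

The Julian–Gregorian offset here is 1 day (Julian trailing).
8 September 311 Julian + 1 day → 9 September 311 Gregorian.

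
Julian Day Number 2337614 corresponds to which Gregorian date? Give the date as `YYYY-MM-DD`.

Counting from JDN 2299161 = 15 Oct 1582 gives an offset of 38453 days.

1688-01-25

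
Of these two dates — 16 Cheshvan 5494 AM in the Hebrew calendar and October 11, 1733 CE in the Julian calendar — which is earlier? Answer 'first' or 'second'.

second

First date → JDN 2354323; second date → JDN 2354320.
JDN 2354320 < JDN 2354323, so the second date is earlier.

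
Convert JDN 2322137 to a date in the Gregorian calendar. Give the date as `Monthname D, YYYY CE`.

September 10, 1645 CE

JDN 2451545 is 1 Jan 2000; 2322137 is −129408 days from there.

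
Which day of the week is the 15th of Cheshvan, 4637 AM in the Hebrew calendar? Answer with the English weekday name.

Monday

Equivalently 9 November 876 Gregorian, JDN 2041326.
Since JDN mod 7 = 0 (0 = Monday), the day is Monday.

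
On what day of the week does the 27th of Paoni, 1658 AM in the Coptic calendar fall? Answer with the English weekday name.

Equivalently 4 July 1942 Gregorian, JDN 2430545.
JDN 2430545 mod 7 = 5, and JDN 0 was a Monday, so this is a Saturday.

Saturday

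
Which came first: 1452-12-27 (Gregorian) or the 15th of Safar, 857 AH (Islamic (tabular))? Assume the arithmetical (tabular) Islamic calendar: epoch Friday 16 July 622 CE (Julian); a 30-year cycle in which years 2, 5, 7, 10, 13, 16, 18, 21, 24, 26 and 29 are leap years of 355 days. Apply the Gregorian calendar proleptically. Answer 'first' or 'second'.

first

First date → JDN 2251753; second date → JDN 2251822.
JDN 2251753 < JDN 2251822, so the first date is earlier.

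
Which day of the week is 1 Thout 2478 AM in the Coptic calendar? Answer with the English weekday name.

Equivalently 17 September 2761 Gregorian, JDN 2729754.
Since JDN mod 7 = 6 (0 = Monday), the day is Sunday.

Sunday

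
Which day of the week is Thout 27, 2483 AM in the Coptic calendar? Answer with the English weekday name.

This is JDN 2731606 (13 October 2766 Gregorian).
2731606 ≡ 3 (mod 7); counting from Monday = 0 gives Thursday.

Thursday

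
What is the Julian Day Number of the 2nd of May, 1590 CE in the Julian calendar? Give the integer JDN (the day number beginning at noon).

2301927

Equivalently 12 May 1590 (Gregorian).
JDN 2299161 is 15 October 1582 CE (Gregorian); the target day is +2766 days from there, so JDN = 2301927.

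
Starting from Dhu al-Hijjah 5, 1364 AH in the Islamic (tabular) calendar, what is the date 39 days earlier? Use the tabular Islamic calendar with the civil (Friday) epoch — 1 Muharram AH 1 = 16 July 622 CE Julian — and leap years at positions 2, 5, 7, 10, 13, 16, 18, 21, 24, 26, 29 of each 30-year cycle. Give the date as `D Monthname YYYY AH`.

25 Shawwal 1364 AH

The starting date is JDN 2431771; 2431771 − 39 = 2431732.
JDN 2431732 corresponds to 25 Shawwal 1364 AH.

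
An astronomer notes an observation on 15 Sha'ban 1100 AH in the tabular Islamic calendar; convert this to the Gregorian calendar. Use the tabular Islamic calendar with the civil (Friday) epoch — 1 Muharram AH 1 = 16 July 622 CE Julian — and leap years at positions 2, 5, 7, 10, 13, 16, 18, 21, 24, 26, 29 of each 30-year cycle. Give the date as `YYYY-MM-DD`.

Julian Day Number of the source date = 2338110.
Converting JDN 2338110 to the Gregorian calendar gives 4 June 1689 CE.

1689-06-04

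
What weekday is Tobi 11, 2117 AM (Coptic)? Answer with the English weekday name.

In the Gregorian calendar this is 22 January 2401 (JDN 2598029).
Since JDN mod 7 = 0 (0 = Monday), the day is Monday.

Monday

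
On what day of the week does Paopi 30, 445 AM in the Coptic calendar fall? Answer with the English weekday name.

Wednesday

This is JDN 1987260 (31 October 728 Gregorian).
Since JDN mod 7 = 2 (0 = Monday), the day is Wednesday.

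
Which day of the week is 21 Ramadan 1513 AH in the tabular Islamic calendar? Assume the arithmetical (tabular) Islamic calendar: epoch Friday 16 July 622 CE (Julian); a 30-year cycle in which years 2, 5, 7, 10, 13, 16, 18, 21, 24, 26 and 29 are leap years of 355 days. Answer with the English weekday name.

This is JDN 2484498 (22 March 2090 Gregorian).
Since JDN mod 7 = 2 (0 = Monday), the day is Wednesday.

Wednesday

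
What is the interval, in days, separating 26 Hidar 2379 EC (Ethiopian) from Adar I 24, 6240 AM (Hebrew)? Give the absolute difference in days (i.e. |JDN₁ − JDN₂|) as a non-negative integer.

34057

JDN of the first date = 2592870.
JDN of the second date = 2626927.
|2626927 − 2592870| = 34057.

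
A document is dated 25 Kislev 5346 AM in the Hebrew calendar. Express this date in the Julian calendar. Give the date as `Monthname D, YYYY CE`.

December 6, 1585 CE

Julian Day Number of the source date = 2300319.
Converting JDN 2300319 to the Julian calendar gives 6 December 1585 CE.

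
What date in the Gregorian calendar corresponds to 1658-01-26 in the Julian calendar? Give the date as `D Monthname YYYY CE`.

The Julian–Gregorian offset here is 10 days (Julian trailing).
26 January 1658 Julian + 10 days → 5 February 1658 Gregorian.

5 February 1658 CE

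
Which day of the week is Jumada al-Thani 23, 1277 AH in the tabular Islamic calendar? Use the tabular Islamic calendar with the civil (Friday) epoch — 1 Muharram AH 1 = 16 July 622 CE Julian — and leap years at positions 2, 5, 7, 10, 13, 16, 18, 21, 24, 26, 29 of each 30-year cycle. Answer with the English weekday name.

Sunday

In the Gregorian calendar this is 6 January 1861 (JDN 2400782).
Since JDN mod 7 = 6 (0 = Monday), the day is Sunday.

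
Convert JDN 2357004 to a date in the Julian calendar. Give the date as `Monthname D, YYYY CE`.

JDN 2357004 is 26 February 1741 in the Gregorian calendar.
In the Julian calendar that day is February 15, 1741 CE.

February 15, 1741 CE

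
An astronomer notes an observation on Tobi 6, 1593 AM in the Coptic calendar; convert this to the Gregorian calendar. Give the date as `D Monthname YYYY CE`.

Julian Day Number of the source date = 2406633.
Converting JDN 2406633 to the Gregorian calendar gives 13 January 1877 CE.

13 January 1877 CE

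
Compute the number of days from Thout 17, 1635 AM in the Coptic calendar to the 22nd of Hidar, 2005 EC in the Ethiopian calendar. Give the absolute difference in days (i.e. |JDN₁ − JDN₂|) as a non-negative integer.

34399

First date → JDN 2421864; second date → JDN 2456263.
The interval is |2421864 − 2456263| = 34399 days.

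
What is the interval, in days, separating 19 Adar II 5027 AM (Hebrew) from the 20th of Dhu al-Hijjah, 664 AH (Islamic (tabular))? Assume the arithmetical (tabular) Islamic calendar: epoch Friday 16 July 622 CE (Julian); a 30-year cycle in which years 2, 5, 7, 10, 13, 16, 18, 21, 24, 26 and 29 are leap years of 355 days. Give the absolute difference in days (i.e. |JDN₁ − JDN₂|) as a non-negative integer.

177

First date → JDN 2183906; second date → JDN 2183729.
The interval is |2183906 − 2183729| = 177 days.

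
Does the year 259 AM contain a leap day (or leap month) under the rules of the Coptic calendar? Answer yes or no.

259 mod 4 = 3; in the Coptic calendar a year is leap when year mod 4 = 3, so it is a leap year.

yes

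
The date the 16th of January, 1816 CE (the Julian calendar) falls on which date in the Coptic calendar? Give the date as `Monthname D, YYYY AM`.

Both dates share Julian Day Number 2384367; in the Coptic calendar that is 20 Tobi 1532 AM.

Tobi 20, 1532 AM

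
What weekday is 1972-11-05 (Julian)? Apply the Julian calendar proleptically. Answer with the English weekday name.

This is JDN 2441640 (18 November 1972 Gregorian).
Since JDN mod 7 = 5 (0 = Monday), the day is Saturday.

Saturday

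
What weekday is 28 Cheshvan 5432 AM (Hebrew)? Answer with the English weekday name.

Sunday

In the Gregorian calendar this is 1 November 1671 (JDN 2331685).
2331685 ≡ 6 (mod 7); counting from Monday = 0 gives Sunday.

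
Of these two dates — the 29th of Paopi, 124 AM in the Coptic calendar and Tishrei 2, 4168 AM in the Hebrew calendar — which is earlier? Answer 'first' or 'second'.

First date → JDN 1870014; second date → JDN 1869977.
JDN 1869977 < JDN 1870014, so the second date is earlier.

second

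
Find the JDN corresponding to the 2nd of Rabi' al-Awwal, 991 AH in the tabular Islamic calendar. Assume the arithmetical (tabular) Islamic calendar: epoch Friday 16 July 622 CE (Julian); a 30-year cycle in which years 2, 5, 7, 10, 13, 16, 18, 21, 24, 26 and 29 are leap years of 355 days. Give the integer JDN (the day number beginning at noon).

In the Gregorian calendar the same day is 26 March 1583.
JDN 2299161 is 15 October 1582 CE (Gregorian); the target day is +162 days from there, so JDN = 2299323.

2299323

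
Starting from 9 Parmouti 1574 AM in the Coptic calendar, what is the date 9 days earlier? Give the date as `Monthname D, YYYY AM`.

JDN of 9 Parmouti 1574 AM = 2399786.
2399786 − 9 = 2399777.
JDN 2399777 in the Coptic calendar is Paremhat 30, 1574 AM.

Paremhat 30, 1574 AM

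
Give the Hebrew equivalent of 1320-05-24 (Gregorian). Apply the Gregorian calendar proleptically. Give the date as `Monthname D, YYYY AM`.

Both dates share Julian Day Number 2203324; in the Hebrew calendar that is 8 Sivan 5080 AM.

Sivan 8, 5080 AM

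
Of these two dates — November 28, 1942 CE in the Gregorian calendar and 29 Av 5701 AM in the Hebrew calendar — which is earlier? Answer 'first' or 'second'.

second

The two dates have Julian Day Numbers 2430692 and 2430229 respectively.
Since 2430229 < 2430692, the second date comes first.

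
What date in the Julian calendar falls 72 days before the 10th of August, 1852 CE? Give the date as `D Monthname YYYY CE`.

30 May 1852 CE

JDN of the 10th of August, 1852 CE = 2397723.
2397723 − 72 = 2397651.
JDN 2397651 in the Julian calendar is 30 May 1852 CE.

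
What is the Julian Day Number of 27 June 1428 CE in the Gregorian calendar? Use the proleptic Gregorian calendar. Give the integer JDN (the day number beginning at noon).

JDN 2299161 is 15 October 1582 CE (Gregorian); the target day is −56357 days from there, so JDN = 2242804.

2242804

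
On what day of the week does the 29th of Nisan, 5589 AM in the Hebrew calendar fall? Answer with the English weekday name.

In the Gregorian calendar this is 2 May 1829 (JDN 2389210).
2389210 ≡ 5 (mod 7); counting from Monday = 0 gives Saturday.

Saturday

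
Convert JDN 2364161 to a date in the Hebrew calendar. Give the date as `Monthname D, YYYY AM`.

JDN 2364161 is 1 October 1760 in the Gregorian calendar.
In the Hebrew calendar that day is Tishrei 21, 5521 AM.

Tishrei 21, 5521 AM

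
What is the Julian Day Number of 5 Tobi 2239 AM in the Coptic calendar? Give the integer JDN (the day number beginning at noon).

2642583

In the Gregorian calendar the same day is 17 January 2523.
JDN 2451545 is 1 January 2000 CE (Gregorian); the target day is +191038 days from there, so JDN = 2642583.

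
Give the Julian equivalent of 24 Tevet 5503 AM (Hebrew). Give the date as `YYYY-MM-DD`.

1743-01-09

Both dates share Julian Day Number 2357697; in the Julian calendar that is 9 January 1743 CE.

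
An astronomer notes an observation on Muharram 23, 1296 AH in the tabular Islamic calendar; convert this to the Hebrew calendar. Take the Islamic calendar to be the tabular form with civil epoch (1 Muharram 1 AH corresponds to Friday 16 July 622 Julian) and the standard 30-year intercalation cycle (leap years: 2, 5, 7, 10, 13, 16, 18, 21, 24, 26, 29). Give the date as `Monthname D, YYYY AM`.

Tevet 22, 5639 AM

Julian Day Number of the source date = 2407367.
Converting JDN 2407367 to the Hebrew calendar gives 22 Tevet 5639 AM.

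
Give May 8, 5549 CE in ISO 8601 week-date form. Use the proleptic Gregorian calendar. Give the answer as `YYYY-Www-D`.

The weekday is Sunday (ISO weekday 7).
That Sunday belongs to ISO week 18 of ISO year 5549.

5549-W18-7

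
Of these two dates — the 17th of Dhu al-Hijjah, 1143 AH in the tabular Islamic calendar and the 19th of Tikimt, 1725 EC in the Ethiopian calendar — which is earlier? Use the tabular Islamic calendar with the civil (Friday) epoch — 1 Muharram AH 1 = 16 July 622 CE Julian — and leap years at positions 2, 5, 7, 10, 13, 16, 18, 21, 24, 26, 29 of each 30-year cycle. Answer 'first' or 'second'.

The two dates have Julian Day Numbers 2353468 and 2353960 respectively.
Since 2353468 < 2353960, the first date comes first.

first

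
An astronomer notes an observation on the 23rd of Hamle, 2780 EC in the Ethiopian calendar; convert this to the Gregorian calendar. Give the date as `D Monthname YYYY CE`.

5 August 2788 CE

Julian Day Number of the source date = 2739573.
Converting JDN 2739573 to the Gregorian calendar gives 5 August 2788 CE.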